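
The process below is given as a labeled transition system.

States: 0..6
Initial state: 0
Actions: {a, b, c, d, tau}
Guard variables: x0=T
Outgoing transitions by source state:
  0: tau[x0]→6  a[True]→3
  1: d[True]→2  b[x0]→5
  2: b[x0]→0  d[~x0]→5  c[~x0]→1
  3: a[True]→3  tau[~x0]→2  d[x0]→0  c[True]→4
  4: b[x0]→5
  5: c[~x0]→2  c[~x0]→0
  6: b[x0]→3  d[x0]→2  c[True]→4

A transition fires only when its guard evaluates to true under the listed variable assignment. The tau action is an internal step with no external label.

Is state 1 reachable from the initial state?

Answer: UNREACHABLE

Working:
12 transition(s) survive guard evaluation.
depth 0: {0}
depth 1: {3,6}  now seen {0,3,6}
depth 2: {2,4}  now seen {0,2,3,4,6}
depth 3: {5}  now seen {0,2,3,4,5,6}
Reachable = {0,2,3,4,5,6}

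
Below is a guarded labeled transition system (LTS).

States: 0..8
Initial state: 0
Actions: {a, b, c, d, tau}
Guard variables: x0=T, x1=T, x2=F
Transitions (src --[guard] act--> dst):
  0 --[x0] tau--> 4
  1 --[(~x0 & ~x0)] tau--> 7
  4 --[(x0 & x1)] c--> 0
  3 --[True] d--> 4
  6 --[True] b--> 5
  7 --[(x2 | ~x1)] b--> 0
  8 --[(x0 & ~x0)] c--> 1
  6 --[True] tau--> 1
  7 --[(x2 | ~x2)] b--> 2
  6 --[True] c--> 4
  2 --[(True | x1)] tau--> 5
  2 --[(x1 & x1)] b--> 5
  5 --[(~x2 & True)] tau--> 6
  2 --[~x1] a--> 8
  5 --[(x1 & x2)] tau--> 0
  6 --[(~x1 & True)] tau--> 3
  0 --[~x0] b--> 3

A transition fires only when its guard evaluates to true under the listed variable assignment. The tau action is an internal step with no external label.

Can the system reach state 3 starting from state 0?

Answer: UNREACHABLE

Working:
Guard filter leaves 10 enabled edge(s).
Layer 0: {0}
Layer 1: {4}  total {0,4}
Reach set: {0,4}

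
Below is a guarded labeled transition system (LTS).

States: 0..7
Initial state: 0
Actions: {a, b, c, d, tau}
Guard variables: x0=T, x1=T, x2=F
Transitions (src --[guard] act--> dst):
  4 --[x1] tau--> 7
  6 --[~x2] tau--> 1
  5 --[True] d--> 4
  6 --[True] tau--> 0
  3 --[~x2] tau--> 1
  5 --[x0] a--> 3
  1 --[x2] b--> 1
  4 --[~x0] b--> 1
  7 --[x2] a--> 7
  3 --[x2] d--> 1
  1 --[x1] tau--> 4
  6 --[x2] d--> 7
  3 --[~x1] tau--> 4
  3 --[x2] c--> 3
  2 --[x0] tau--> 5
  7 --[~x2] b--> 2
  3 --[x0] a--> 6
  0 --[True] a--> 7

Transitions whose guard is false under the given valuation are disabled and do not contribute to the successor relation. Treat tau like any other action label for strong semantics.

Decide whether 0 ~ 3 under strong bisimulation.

Compute ~ classes (split until stable):
  round 0: {{0,1,2,3,4,5,6,7}}
  round 1: {{0},{1,2,4,6},{3},{5},{7}}
  round 2: {{0},{1},{2},{3},{4},{5},{6},{7}}
Fixed point at round 3; 8 class(es).
class of 0: {0}; class of 3: {3}

Answer: NOT BISIMILAR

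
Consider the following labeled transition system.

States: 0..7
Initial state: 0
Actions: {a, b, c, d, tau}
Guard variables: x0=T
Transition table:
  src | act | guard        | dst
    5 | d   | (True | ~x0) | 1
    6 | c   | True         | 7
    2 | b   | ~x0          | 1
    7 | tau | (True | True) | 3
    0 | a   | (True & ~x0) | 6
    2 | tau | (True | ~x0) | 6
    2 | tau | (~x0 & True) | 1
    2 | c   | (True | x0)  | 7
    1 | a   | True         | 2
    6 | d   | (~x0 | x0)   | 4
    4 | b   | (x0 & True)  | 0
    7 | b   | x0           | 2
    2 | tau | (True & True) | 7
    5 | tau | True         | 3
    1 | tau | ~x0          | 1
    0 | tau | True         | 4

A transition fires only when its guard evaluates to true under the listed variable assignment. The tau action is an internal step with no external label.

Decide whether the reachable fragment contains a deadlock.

R = {0,4}
  0: tau→4  [deg 1]
  4: b→0  [deg 1]

Answer: DEADLOCK-FREE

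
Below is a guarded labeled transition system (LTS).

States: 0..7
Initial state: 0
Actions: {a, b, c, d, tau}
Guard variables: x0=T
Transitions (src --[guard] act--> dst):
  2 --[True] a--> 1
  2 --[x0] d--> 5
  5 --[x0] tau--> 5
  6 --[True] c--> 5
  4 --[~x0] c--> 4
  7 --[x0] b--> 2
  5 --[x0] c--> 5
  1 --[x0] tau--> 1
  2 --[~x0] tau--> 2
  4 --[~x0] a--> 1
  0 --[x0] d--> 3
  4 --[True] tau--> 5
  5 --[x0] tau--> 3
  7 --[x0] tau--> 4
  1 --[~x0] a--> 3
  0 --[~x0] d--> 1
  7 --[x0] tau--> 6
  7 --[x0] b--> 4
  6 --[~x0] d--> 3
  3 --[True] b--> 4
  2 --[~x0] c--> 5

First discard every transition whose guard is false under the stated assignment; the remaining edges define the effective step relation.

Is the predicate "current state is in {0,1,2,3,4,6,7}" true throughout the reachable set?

Inv-set: {0,1,2,3,4,6,7}
Reachable = {0,3,4,5}
  0: ok
  3: ok
  4: ok
  5: outside
reach 5 via d·b·tau — violates

Answer: INVARIANT VIOLATED at state 5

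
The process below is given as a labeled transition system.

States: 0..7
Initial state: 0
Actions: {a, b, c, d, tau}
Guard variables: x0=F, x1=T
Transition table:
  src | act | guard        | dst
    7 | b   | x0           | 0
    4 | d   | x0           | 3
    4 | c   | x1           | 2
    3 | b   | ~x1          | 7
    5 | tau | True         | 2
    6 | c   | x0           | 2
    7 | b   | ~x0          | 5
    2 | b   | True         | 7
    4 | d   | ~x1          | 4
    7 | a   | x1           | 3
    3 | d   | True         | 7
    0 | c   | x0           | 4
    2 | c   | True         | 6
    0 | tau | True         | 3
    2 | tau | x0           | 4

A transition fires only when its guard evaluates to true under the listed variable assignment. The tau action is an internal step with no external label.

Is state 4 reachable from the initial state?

Guard filter leaves 8 enabled edge(s).
Layer 0: {0}
Layer 1: {3}  now seen {0,3}
Layer 2: {7}  now seen {0,3,7}
Layer 3: {5}  now seen {0,3,5,7}
Layer 4: {2}  now seen {0,2,3,5,7}
Layer 5: {6}  now seen {0,2,3,5,6,7}
Reach set: {0,2,3,5,6,7}

Answer: UNREACHABLE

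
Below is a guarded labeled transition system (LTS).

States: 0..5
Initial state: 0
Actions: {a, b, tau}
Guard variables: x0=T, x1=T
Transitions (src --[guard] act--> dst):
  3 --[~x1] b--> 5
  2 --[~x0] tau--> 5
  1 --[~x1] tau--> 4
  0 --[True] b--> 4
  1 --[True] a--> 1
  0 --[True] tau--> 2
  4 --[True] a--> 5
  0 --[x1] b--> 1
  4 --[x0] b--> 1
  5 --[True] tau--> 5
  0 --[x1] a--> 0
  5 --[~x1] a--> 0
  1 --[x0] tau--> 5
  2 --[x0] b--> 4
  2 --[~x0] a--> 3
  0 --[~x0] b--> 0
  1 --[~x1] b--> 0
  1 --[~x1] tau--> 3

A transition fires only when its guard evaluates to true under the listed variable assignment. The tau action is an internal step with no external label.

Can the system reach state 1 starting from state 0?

After dropping false guards: 10 live edges.
L0 = {0}
L1 = {1,2,4}  total {0,1,2,4}
L2 = {5}  total {0,1,2,4,5}
Reach set: {0,1,2,4,5}
trace reaching 1: b

Answer: REACHABLE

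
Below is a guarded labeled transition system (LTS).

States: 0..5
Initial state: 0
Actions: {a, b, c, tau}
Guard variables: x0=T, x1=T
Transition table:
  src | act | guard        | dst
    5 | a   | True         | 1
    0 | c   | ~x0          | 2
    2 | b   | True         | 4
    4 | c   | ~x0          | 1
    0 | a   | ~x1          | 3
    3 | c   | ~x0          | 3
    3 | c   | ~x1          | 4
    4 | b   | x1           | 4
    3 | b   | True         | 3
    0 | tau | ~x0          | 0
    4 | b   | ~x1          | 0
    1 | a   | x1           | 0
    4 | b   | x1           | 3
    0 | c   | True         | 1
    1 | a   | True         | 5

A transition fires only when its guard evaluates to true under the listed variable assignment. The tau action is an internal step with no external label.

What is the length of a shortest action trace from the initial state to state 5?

Answer: 2

Analysis:
BFS to 5:
  Layer 0: {0}
  Layer 1: {1}
  Layer 2: {5}
5 enters at depth 2; path c·a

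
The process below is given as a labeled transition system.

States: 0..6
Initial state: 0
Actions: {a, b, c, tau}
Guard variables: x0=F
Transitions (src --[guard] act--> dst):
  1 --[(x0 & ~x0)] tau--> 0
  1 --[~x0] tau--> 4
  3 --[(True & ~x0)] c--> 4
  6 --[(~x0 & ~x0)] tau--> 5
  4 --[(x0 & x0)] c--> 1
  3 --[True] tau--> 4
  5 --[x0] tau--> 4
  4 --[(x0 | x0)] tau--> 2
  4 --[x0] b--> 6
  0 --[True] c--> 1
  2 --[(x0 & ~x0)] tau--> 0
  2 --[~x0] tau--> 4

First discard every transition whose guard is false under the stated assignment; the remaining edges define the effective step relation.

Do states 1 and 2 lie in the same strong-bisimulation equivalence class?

Refine partition for ~:
  round 0: {{0,1,2,3,4,5,6}}
  round 1: {{0},{1,2,6},{3},{4,5}}
stable after 2 split(s): 4 block(s)
class of 1: {1,2,6}; class of 2: {1,2,6}

Answer: BISIMILAR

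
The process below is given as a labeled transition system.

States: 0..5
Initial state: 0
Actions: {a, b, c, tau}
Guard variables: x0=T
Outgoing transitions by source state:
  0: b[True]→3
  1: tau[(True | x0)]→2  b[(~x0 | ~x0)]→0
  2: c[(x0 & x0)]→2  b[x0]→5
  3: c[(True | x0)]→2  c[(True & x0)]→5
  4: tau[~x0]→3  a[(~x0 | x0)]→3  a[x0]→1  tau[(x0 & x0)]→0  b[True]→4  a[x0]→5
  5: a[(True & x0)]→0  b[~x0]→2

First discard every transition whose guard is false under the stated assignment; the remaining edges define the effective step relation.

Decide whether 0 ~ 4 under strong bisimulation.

Answer: NOT BISIMILAR

Analysis:
Refine partition for ~:
  P[0] = {{0,1,2,3,4,5}}
  P[1] = {{0},{1},{2},{3},{4},{5}}
6 equivalence class(es) (converged in 2)
0∈{0}, 4∈{4}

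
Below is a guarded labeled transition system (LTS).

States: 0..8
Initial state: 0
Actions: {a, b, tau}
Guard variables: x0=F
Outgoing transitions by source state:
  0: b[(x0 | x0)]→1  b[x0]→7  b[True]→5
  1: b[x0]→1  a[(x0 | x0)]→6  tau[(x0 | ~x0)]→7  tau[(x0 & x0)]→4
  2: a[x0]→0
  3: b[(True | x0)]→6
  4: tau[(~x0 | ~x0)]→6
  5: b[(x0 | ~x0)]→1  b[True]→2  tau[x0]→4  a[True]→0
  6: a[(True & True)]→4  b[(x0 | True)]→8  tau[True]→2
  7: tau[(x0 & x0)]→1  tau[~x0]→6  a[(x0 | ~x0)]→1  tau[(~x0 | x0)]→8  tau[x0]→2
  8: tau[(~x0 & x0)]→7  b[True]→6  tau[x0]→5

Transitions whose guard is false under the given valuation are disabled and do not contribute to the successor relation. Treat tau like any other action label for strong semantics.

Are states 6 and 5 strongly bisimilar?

Compute ~ classes (split until stable):
  P[0] = {{0,1,2,3,4,5,6,7,8}}
  P[1] = {{0,3,8},{1,4},{2},{5},{6},{7}}
  P[2] = {{0},{1},{2},{3,8},{4},{5},{6},{7}}
Fixed point at round 3; 8 class(es).
class of 6: {6}; class of 5: {5}

Answer: NOT BISIMILAR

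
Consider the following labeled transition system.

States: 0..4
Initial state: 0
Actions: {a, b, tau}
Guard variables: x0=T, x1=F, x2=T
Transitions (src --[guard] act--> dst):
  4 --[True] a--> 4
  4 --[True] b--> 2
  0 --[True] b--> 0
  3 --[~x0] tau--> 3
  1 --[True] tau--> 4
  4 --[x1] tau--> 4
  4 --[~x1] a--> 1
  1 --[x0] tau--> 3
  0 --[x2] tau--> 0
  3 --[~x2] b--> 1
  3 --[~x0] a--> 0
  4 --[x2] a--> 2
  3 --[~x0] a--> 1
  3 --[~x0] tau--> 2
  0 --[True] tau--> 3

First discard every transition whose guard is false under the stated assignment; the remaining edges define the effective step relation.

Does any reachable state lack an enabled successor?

Reach set: {0,3}
  0: b→0  tau→0  tau→3  [3 out]
  3: ∅  [no exit]
witness 3: tau

Answer: DEADLOCK at state 3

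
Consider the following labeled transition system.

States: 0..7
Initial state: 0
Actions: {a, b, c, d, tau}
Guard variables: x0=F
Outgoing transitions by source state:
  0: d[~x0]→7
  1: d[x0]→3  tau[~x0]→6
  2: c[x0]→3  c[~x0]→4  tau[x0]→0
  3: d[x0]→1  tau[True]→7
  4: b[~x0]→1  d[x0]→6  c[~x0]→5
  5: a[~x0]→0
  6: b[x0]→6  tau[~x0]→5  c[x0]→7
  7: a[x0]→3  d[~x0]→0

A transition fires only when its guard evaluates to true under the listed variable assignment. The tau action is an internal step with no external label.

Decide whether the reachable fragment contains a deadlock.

Answer: DEADLOCK-FREE

Analysis:
R = {0,7}
  0: d→7  [1 out]
  7: d→0  [1 out]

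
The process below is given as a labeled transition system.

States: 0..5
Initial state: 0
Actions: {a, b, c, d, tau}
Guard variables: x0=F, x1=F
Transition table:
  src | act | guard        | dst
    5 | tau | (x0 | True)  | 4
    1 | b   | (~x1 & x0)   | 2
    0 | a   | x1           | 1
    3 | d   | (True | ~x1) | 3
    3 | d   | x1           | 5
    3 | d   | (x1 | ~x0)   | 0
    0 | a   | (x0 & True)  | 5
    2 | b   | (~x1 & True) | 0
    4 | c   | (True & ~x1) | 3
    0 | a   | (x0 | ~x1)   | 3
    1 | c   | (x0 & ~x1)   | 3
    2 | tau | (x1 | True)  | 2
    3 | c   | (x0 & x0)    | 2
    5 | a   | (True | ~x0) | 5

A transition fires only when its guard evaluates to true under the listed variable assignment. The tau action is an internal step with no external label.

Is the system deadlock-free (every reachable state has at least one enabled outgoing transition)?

Reach set: {0,3}
  0: a→3  [deg 1]
  3: d→0  d→3  [deg 2]

Answer: DEADLOCK-FREE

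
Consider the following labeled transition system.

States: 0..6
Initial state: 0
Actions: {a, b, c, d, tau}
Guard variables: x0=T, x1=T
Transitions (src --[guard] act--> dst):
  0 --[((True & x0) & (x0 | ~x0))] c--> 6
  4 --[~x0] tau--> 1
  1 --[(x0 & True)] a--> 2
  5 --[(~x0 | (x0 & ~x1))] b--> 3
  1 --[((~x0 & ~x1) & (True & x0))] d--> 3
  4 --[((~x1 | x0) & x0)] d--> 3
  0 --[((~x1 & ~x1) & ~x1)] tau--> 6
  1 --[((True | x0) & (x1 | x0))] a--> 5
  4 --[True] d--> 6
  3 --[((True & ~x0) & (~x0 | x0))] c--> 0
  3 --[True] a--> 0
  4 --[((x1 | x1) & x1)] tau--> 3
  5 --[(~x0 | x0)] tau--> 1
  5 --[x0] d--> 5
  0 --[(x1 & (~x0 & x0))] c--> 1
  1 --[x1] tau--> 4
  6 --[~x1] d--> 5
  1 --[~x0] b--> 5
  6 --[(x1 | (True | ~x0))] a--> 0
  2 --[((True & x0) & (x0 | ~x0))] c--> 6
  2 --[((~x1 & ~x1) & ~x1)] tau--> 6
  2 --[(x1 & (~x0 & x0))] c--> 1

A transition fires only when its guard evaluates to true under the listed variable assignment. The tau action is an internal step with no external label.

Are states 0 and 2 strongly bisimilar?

Refine partition for ~:
  round 0: {{0,1,2,3,4,5,6}}
  round 1: {{0,2},{1},{3,6},{4,5}}
  round 2: {{0,2},{1},{3,6},{4},{5}}
stable after 3 split(s): 5 block(s)
[0]={0,2}  [2]={0,2}

Answer: BISIMILAR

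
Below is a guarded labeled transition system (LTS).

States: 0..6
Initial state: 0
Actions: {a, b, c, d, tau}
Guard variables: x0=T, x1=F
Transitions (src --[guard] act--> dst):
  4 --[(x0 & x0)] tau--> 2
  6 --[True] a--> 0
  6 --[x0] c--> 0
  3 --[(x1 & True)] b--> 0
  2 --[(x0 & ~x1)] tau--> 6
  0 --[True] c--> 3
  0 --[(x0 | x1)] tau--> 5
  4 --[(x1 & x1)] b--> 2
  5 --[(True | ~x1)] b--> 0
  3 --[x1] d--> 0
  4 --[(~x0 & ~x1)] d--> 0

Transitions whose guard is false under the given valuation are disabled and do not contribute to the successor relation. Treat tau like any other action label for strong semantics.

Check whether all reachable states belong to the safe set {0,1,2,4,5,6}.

Safe = {0,1,2,4,5,6}
R = {0,3,5}
  0: safe
  3: VIOLATES
  5: safe
counterexample path to 3: c

Answer: INVARIANT VIOLATED at state 3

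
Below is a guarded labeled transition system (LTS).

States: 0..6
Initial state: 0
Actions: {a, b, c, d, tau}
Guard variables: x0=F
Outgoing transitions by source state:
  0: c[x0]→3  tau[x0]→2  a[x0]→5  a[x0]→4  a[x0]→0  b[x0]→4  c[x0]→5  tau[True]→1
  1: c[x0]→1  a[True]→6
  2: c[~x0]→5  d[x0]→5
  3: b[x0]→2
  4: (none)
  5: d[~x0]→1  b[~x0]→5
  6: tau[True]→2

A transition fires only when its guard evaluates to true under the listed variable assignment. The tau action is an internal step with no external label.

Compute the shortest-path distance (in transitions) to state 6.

Breadth-first toward 6:
  depth 0: {0}
  depth 1: {1}
  depth 2: {6}
6 enters at depth 2; path tau·a

Answer: 2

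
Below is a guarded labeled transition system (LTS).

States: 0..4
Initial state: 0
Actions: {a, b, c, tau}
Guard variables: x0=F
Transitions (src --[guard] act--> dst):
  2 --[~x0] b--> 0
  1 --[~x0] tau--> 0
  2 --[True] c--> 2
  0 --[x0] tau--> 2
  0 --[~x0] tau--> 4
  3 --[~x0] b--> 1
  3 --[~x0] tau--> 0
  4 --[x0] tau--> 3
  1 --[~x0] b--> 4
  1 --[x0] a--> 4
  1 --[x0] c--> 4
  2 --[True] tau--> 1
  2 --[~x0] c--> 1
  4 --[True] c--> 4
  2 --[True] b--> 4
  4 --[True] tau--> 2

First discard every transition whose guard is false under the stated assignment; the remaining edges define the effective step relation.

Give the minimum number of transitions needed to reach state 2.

Answer: 2

Working:
Breadth-first toward 2:
  Layer 0: {0}
  Layer 1: {4}
  Layer 2: {2}
first hit 2 at d=2 via tau·tau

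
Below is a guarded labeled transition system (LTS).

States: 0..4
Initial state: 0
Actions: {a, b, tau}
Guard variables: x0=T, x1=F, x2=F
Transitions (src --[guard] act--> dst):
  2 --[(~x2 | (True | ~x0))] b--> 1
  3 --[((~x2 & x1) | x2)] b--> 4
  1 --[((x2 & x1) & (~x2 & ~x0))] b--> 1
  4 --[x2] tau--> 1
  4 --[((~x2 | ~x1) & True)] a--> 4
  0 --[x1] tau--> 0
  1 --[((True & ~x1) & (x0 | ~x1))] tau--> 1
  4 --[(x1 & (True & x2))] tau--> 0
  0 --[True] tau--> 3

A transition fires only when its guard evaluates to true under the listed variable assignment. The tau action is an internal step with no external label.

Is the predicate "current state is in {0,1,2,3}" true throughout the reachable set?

Answer: INVARIANT HOLDS

Analysis:
Inv-set: {0,1,2,3}
Reach set: {0,3}
  0: ok
  3: ok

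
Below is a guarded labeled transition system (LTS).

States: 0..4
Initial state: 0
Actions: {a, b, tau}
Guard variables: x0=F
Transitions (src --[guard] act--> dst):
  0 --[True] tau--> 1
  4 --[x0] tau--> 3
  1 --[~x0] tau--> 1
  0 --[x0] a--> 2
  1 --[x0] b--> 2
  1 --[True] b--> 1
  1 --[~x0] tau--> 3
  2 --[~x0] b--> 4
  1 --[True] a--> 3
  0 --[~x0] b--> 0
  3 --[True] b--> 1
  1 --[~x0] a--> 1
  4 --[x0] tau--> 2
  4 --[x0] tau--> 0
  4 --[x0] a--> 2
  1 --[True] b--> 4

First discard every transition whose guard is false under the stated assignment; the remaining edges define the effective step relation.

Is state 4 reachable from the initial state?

After dropping false guards: 10 live edges.
Layer 0: {0}
Layer 1: {1}  cumulative {0,1}
Layer 2: {3,4}  cumulative {0,1,3,4}
R = {0,1,3,4}
witness 4: tau·b

Answer: REACHABLE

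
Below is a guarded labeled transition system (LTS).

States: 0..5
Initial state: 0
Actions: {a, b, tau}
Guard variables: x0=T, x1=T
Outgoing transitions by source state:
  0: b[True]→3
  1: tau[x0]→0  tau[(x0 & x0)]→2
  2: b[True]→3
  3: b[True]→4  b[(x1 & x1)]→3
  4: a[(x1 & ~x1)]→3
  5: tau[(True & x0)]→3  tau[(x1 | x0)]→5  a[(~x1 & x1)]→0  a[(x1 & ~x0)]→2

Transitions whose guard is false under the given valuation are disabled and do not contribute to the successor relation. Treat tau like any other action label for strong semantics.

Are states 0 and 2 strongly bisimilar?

Answer: BISIMILAR

Trace:
Refine partition for ~:
  π0 = {{0,1,2,3,4,5}}
  π1 = {{0,2,3},{1,5},{4}}
  π2 = {{0,2},{1},{3},{4},{5}}
stable after 3 split(s): 5 block(s)
0∈{0,2}, 2∈{0,2}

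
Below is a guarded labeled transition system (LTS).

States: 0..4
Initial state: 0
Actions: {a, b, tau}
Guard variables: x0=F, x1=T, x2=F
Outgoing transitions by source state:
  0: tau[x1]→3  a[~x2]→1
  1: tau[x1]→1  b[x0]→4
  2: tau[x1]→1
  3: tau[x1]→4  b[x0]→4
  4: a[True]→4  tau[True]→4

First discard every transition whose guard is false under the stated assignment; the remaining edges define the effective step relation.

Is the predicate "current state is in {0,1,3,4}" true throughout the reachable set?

Allowed set {0,1,3,4}
R = {0,1,3,4}
  0: ok
  1: ok
  3: ok
  4: ok

Answer: INVARIANT HOLDS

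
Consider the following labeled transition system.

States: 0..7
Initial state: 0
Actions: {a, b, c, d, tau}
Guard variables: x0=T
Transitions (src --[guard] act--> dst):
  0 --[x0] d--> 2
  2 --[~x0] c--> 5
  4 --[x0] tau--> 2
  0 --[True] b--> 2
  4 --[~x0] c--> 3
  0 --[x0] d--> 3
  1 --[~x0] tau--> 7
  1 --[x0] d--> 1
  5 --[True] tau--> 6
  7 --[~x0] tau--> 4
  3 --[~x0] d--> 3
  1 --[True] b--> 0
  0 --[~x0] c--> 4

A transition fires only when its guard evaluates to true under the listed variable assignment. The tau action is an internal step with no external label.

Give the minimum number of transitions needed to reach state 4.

Breadth-first toward 4:
  depth 0: {0}
  depth 1: {2,3}
4 never appears.

Answer: UNREACHABLE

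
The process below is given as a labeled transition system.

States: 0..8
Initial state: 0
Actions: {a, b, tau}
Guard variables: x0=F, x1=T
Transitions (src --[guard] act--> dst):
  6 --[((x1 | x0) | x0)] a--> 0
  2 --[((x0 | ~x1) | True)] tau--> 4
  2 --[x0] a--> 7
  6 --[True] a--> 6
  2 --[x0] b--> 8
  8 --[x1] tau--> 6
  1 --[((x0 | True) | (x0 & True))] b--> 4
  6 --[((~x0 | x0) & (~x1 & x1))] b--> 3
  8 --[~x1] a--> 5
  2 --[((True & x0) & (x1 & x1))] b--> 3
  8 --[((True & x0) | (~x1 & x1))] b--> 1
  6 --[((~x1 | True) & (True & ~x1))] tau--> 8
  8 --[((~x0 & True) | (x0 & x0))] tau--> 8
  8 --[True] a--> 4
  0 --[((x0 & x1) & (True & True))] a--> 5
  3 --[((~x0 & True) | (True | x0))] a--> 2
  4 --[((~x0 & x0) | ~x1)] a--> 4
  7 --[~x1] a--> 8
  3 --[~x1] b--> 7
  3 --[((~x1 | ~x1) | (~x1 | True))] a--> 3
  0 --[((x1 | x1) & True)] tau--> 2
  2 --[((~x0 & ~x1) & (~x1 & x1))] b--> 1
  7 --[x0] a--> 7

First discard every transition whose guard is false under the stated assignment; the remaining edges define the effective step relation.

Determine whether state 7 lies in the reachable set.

Guard filter leaves 10 enabled edge(s).
Layer 0: {0}
Layer 1: {2}  total {0,2}
Layer 2: {4}  total {0,2,4}
R = {0,2,4}

Answer: UNREACHABLE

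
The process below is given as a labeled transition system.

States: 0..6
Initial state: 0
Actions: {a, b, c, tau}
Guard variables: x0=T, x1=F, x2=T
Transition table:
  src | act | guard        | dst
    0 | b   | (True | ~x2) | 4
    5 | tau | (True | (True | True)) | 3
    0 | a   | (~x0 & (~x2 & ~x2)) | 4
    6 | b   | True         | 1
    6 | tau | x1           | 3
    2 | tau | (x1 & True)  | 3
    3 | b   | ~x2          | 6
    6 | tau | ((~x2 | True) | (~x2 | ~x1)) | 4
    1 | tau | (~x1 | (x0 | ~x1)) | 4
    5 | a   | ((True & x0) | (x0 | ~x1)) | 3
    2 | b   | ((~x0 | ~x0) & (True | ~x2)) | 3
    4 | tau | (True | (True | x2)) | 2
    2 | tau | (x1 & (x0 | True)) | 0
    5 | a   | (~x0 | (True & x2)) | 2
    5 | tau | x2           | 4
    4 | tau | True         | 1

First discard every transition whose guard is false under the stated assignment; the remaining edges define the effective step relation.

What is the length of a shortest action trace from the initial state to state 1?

Breadth-first toward 1:
  L0 = {0}
  L1 = {4}
  L2 = {1,2}
depth(1)=2, e.g. b·tau

Answer: 2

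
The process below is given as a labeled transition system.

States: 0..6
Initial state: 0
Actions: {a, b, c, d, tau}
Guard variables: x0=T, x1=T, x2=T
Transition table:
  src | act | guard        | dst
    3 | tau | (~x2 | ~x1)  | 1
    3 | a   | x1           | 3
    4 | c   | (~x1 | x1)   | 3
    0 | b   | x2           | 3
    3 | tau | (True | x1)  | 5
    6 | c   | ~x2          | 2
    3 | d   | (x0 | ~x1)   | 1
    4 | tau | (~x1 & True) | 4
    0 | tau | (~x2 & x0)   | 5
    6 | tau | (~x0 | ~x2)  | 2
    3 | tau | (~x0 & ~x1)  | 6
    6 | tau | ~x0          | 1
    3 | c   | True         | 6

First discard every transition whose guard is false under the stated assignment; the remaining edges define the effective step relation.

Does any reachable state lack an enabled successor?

Answer: DEADLOCK at state 1

Trace:
Reachable = {0,1,3,5,6}
  0: b→3  [1 exit(s)]
  1: ∅  [deadlock]
  3: a→3  c→6  d→1  tau→5  [4 exit(s)]
  5: ∅  [deadlock]
  6: ∅  [deadlock]
witness 1: b·d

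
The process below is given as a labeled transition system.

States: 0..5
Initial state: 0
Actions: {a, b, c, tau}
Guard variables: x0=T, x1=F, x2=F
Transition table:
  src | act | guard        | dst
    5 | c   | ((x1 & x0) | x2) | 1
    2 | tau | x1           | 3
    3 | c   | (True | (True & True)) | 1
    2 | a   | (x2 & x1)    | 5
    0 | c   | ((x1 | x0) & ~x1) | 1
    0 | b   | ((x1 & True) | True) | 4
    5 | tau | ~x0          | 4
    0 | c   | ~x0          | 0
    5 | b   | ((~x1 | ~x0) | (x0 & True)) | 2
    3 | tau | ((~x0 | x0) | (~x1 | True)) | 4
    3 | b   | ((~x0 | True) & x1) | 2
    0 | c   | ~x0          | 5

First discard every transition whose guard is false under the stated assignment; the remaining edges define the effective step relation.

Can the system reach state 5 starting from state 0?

Answer: UNREACHABLE

Working:
Guard filter leaves 5 enabled edge(s).
Layer 0: {0}
Layer 1: {1,4}  cumulative {0,1,4}
Reachable = {0,1,4}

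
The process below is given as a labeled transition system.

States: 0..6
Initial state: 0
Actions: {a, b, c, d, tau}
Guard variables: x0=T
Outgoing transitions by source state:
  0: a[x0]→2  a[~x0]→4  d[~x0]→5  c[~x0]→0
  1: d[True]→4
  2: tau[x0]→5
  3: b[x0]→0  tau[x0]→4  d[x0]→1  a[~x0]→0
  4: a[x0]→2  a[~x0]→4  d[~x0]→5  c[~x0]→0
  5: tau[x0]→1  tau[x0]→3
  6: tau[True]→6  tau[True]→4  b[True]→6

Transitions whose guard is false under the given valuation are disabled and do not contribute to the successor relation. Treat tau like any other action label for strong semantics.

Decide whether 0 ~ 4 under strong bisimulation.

Compute ~ classes (split until stable):
  P[0] = {{0,1,2,3,4,5,6}}
  P[1] = {{0,4},{1},{2,5},{3},{6}}
  P[2] = {{0,4},{1},{2},{3},{5},{6}}
6 equivalence class(es) (converged in 3)
[0]={0,4}  [4]={0,4}

Answer: BISIMILAR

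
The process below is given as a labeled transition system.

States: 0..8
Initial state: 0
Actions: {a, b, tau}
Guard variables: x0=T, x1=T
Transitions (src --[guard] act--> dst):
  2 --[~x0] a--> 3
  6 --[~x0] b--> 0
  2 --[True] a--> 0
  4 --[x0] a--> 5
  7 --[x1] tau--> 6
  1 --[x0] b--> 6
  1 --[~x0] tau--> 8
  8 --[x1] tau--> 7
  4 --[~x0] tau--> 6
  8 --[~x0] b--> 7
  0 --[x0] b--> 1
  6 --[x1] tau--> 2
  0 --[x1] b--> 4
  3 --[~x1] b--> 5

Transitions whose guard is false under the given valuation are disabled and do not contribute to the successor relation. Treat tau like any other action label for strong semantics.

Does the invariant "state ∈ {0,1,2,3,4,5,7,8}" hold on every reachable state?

Inv-set: {0,1,2,3,4,5,7,8}
R = {0,1,2,4,5,6}
  0: ok
  1: ok
  2: ok
  4: ok
  5: ok
  6: ✗ unsafe
reach 6 via b·b — violates

Answer: INVARIANT VIOLATED at state 6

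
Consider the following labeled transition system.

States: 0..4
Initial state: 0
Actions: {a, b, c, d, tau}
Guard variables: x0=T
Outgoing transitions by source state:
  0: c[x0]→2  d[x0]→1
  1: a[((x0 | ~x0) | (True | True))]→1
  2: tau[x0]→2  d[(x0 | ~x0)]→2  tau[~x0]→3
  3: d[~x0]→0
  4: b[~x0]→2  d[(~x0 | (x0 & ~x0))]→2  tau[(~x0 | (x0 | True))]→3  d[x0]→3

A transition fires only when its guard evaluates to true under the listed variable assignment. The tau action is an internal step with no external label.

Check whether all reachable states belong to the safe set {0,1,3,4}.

Inv-set: {0,1,3,4}
R = {0,1,2}
  0: ok
  1: ok
  2: ✗ unsafe
witness against invariant: c → 2

Answer: INVARIANT VIOLATED at state 2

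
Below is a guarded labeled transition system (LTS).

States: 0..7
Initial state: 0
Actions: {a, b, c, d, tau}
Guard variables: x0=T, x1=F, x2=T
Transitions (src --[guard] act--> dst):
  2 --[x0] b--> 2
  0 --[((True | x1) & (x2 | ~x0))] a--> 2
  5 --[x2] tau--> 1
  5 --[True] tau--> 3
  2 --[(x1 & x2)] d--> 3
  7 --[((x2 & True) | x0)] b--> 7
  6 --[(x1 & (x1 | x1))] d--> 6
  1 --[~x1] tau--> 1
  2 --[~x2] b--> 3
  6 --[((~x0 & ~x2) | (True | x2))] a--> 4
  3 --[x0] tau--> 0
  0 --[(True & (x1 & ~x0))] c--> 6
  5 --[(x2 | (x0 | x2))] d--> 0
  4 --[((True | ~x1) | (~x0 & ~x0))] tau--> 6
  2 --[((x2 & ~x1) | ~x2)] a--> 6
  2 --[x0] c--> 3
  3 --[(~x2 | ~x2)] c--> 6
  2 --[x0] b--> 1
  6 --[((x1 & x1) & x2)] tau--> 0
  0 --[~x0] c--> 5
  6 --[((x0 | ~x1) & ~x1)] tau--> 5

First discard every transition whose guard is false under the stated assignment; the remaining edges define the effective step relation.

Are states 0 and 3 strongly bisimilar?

Answer: NOT BISIMILAR

Trace:
Bisimulation quotient by refinement:
  round 0: {{0,1,2,3,4,5,6,7}}
  round 1: {{0},{1,3,4},{2},{5},{6},{7}}
  round 2: {{0},{1},{2},{3},{4},{5},{6},{7}}
stable after 3 split(s): 8 block(s)
0∈{0}, 3∈{3}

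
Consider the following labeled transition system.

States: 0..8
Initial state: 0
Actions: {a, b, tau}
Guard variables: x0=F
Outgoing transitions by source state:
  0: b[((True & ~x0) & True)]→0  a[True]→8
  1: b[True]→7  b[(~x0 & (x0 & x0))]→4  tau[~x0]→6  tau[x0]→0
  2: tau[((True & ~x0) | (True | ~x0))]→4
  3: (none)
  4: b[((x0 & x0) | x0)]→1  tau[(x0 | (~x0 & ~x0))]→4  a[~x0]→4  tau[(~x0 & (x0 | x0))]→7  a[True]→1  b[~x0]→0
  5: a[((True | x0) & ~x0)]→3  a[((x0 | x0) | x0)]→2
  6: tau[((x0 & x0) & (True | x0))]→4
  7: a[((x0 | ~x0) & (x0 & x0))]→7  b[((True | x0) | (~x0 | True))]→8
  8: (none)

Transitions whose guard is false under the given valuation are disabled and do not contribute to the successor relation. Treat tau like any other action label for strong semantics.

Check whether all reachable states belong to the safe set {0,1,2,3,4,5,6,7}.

Answer: INVARIANT VIOLATED at state 8

Trace:
Safe = {0,1,2,3,4,5,6,7}
R = {0,8}
  0: safe
  8: outside
counterexample path to 8: a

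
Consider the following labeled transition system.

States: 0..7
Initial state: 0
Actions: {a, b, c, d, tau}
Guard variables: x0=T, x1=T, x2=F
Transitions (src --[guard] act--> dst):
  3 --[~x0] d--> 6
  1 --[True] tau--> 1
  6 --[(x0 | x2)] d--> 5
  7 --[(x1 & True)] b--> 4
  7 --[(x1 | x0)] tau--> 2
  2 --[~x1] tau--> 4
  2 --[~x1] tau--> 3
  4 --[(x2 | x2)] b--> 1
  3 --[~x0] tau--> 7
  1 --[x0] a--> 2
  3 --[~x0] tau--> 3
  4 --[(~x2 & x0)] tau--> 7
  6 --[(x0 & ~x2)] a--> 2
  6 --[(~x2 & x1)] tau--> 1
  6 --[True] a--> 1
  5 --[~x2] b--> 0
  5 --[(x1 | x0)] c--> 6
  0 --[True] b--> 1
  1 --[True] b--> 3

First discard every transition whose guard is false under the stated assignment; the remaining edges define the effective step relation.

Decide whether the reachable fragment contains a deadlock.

Reach set: {0,1,2,3}
  0: b→1  [deg 1]
  1: a→2  b→3  tau→1  [deg 3]
  2: ∅  [STUCK]
  3: ∅  [STUCK]
trace reaching 2: b·a

Answer: DEADLOCK at state 2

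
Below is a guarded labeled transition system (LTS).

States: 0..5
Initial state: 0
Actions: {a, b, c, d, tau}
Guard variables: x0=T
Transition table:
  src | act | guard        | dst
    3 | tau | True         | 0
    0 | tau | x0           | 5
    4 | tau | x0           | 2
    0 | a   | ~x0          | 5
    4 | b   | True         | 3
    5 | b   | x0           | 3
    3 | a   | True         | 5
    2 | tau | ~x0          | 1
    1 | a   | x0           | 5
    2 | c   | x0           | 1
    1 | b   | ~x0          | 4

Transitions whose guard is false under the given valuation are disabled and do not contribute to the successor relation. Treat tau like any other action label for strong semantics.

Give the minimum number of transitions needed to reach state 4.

Breadth-first toward 4:
  Layer 0: {0}
  Layer 1: {5}
  Layer 2: {3}
4 never appears.

Answer: UNREACHABLE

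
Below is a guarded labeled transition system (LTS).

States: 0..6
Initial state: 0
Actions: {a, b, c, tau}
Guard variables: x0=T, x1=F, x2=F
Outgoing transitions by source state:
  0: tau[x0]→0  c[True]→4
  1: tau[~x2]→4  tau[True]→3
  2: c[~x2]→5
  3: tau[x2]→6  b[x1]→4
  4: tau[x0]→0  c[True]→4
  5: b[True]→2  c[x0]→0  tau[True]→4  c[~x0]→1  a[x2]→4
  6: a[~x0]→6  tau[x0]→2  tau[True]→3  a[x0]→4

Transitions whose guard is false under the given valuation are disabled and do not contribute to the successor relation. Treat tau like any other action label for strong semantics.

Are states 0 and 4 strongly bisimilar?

Refine partition for ~:
  P[0] = {{0,1,2,3,4,5,6}}
  P[1] = {{0,4},{1},{2},{3},{5},{6}}
stable after 2 split(s): 6 block(s)
0∈{0,4}, 4∈{0,4}

Answer: BISIMILAR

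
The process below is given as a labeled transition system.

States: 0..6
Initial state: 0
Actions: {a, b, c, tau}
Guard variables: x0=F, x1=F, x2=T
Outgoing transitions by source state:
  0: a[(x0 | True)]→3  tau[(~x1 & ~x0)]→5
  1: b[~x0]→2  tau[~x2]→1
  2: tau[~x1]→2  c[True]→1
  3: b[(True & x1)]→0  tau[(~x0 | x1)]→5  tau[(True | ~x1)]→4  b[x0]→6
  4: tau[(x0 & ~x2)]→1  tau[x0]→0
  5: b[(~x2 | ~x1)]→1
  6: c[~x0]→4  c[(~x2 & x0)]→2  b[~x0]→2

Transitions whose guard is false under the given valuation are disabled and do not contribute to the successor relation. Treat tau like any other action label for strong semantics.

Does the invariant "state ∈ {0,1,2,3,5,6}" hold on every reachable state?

Inv-set: {0,1,2,3,5,6}
Reachable = {0,1,2,3,4,5}
  0: ok
  1: ok
  2: ok
  3: ok
  4: outside
  5: ok
witness against invariant: a·tau → 4

Answer: INVARIANT VIOLATED at state 4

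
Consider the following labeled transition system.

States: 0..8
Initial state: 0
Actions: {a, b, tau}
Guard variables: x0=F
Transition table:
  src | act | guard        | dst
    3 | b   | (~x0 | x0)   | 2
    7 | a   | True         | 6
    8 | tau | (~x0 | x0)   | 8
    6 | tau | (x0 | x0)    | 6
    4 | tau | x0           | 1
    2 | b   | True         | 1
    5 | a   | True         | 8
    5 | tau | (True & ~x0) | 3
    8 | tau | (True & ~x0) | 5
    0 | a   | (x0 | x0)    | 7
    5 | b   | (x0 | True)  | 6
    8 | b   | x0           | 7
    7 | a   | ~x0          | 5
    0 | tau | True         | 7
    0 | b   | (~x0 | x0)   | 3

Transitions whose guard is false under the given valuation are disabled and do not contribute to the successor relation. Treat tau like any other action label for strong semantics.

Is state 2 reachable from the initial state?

Answer: REACHABLE

Analysis:
After dropping false guards: 11 live edges.
L0 = {0}
L1 = {3,7}  cumulative {0,3,7}
L2 = {2,5,6}  cumulative {0,2,3,5,6,7}
L3 = {1,8}  cumulative {0,1,2,3,5,6,7,8}
Reachable = {0,1,2,3,5,6,7,8}
witness 2: b·b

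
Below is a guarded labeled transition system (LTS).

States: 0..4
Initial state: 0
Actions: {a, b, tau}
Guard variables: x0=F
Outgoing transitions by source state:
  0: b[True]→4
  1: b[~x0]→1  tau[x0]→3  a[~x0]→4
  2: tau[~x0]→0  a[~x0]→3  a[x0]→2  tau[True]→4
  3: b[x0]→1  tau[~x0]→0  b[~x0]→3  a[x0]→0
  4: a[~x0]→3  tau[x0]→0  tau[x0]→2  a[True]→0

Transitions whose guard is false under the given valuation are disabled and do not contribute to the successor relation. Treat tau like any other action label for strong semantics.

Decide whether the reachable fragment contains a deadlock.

R = {0,3,4}
  0: b→4  [1 out]
  3: b→3  tau→0  [2 out]
  4: a→0  a→3  [2 out]

Answer: DEADLOCK-FREE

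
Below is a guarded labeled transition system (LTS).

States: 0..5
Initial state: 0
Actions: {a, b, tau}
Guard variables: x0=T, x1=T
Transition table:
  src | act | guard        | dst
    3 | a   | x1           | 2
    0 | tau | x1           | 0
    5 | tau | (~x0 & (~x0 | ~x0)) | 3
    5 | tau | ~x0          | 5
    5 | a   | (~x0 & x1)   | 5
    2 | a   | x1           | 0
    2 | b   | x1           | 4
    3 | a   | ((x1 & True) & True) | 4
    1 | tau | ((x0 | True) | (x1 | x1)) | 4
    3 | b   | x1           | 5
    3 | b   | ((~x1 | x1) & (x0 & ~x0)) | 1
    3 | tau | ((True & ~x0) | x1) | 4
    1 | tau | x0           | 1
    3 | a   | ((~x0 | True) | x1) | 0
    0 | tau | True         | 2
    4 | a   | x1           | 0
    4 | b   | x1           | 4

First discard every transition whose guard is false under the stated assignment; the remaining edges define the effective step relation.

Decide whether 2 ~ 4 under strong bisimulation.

Compute ~ classes (split until stable):
  P[0] = {{0,1,2,3,4,5}}
  P[1] = {{0,1},{2,4},{3},{5}}
Fixed point at round 2; 4 class(es).
class of 2: {2,4}; class of 4: {2,4}

Answer: BISIMILAR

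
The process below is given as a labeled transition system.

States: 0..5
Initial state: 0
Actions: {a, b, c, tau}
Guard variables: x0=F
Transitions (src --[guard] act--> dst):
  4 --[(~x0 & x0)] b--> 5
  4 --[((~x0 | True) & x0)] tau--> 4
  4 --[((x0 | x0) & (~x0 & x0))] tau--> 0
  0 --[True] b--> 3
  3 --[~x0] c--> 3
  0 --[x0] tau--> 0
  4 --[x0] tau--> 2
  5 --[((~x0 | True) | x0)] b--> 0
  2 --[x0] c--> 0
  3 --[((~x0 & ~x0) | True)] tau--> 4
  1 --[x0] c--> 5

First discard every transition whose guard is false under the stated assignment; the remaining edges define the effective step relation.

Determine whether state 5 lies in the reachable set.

Answer: UNREACHABLE

Analysis:
After dropping false guards: 4 live edges.
L0 = {0}
L1 = {3}  cumulative {0,3}
L2 = {4}  cumulative {0,3,4}
Reach set: {0,3,4}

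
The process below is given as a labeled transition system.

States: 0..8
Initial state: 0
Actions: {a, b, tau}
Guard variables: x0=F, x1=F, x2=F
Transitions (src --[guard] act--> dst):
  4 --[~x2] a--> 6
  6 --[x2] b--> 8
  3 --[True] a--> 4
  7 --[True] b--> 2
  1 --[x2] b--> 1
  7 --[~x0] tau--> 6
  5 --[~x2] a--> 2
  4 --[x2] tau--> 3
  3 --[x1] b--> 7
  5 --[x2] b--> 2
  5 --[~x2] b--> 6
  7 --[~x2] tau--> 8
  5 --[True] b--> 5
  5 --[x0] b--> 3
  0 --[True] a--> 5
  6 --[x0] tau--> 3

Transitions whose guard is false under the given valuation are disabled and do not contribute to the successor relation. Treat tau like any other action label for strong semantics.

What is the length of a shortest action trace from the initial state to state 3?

Breadth-first toward 3:
  Layer 0: {0}
  Layer 1: {5}
  Layer 2: {2,6}
3 never appears.

Answer: UNREACHABLE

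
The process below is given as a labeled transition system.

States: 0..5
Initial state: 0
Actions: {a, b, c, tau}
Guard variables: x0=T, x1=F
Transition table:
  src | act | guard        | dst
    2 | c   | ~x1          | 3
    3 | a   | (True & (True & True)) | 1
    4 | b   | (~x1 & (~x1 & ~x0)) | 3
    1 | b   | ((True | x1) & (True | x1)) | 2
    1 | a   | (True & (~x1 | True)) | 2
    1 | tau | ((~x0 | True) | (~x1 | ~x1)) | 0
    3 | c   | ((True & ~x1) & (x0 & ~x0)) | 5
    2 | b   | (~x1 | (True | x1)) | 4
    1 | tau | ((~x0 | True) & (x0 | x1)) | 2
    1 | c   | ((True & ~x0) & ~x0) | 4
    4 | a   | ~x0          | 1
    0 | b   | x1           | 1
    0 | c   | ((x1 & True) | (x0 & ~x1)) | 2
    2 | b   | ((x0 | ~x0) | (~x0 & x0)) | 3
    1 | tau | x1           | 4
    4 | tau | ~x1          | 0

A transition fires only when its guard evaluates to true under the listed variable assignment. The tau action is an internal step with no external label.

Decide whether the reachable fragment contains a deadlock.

Reachable = {0,1,2,3,4}
  0: c→2  [1 out]
  1: a→2  b→2  tau→0  tau→2  [4 out]
  2: b→3  b→4  c→3  [3 out]
  3: a→1  [1 out]
  4: tau→0  [1 out]

Answer: DEADLOCK-FREE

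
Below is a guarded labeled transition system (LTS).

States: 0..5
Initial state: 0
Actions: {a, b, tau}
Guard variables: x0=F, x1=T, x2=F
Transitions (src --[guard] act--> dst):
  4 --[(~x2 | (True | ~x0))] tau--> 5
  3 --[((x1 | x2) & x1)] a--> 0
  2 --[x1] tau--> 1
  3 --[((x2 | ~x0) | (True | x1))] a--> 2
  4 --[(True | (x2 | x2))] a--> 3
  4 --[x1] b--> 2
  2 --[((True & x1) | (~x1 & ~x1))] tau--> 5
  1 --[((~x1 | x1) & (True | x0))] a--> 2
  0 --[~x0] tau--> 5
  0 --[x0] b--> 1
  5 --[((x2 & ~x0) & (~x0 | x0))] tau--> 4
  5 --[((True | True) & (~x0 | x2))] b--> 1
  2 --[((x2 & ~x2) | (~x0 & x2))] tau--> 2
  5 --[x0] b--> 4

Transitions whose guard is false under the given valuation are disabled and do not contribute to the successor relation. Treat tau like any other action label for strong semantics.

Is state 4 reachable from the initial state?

10 transition(s) survive guard evaluation.
L0 = {0}
L1 = {5}  cumulative {0,5}
L2 = {1}  cumulative {0,1,5}
L3 = {2}  cumulative {0,1,2,5}
Reach set: {0,1,2,5}

Answer: UNREACHABLE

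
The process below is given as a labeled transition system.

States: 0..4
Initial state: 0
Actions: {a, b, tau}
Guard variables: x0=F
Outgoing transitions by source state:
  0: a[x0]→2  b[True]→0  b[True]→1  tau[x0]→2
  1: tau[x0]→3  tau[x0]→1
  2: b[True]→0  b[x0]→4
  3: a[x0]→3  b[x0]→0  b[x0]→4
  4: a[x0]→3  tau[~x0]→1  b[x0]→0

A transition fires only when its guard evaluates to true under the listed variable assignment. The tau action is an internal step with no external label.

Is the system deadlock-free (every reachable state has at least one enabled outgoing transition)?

Reach set: {0,1}
  0: b→0  b→1  [deg 2]
  1: ∅  [STUCK]
trace reaching 1: b

Answer: DEADLOCK at state 1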